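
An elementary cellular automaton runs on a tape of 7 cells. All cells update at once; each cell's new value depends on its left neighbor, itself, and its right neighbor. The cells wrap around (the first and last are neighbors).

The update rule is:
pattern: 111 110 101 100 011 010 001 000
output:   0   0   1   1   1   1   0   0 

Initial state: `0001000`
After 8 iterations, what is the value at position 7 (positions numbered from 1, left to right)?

0

0001100
0001010
0001111
1001000
1101100
1011010
1110111
0001100
position 7 holds 0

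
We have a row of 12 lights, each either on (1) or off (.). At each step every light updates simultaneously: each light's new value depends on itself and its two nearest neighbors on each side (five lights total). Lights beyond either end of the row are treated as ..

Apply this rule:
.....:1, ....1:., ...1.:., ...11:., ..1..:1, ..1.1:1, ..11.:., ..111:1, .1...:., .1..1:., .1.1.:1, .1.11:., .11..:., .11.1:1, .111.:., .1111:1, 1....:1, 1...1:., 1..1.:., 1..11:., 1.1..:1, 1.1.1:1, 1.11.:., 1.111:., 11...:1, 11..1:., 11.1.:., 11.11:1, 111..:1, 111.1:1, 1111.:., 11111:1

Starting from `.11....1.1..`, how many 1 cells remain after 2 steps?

step 1: ...11..111.1
step 2: 1......1.1.1
count of 1: 4

4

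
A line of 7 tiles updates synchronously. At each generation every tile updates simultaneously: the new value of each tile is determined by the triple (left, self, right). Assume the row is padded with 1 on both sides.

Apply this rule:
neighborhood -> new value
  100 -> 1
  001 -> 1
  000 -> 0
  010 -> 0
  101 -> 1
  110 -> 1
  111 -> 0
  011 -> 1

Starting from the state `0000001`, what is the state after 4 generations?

generation 1: 1000011
generation 2: 1100110
generation 3: 0111111
generation 4: 1100000

1100000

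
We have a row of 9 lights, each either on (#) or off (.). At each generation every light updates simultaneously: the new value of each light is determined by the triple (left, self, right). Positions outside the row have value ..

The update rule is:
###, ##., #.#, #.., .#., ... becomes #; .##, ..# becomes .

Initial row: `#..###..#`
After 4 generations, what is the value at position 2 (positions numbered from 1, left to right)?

.

##..###.#
.##..####
..##..###
#..##..##
position 2 holds .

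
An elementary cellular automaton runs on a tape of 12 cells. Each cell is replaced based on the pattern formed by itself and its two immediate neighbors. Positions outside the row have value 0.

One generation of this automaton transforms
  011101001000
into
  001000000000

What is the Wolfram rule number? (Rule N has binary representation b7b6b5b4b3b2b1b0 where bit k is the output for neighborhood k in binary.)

128

position 2: 111 → 1  (bit 7 = 1)
position 3: 110 → 0  (bit 6 = 0)
position 4: 101 → 0  (bit 5 = 0)
position 6: 100 → 0  (bit 4 = 0)
position 1: 011 → 0  (bit 3 = 0)
position 5: 010 → 0  (bit 2 = 0)
position 0: 001 → 0  (bit 1 = 0)
position 10: 000 → 0  (bit 0 = 0)
bits b7..b0 = 10000000 = 128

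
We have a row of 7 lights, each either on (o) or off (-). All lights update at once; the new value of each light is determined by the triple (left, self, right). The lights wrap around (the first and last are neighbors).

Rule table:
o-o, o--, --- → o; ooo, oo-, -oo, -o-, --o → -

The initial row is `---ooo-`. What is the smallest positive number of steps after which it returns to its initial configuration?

step 1: oo----o
step 2: --ooo--
step 3: o----oo
step 4: -ooo---
step 5: ----ooo
step 6: ooo----
step 7: ---ooo-

7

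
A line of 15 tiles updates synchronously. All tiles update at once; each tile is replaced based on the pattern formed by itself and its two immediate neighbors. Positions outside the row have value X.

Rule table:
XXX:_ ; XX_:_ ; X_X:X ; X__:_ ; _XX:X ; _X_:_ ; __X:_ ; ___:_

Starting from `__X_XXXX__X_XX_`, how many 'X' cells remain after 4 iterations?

2

___XX______XX_X
___X_______X_XX
____________XX_
____________X_X
count of X: 2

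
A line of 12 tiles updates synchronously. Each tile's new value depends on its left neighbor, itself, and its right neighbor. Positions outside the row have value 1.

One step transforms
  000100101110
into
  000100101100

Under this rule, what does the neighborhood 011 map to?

1

At position 8 the neighborhood is 011; the next row has 1 there.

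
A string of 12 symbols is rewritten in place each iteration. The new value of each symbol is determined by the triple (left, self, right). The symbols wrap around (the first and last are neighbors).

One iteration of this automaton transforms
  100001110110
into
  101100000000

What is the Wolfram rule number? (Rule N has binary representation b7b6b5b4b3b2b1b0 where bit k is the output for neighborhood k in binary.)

position 6: 111 → 0  (bit 7 = 0)
position 7: 110 → 0  (bit 6 = 0)
position 8: 101 → 0  (bit 5 = 0)
position 1: 100 → 0  (bit 4 = 0)
position 5: 011 → 0  (bit 3 = 0)
position 0: 010 → 1  (bit 2 = 1)
position 4: 001 → 0  (bit 1 = 0)
position 2: 000 → 1  (bit 0 = 1)
bits b7..b0 = 00000101 = 5

5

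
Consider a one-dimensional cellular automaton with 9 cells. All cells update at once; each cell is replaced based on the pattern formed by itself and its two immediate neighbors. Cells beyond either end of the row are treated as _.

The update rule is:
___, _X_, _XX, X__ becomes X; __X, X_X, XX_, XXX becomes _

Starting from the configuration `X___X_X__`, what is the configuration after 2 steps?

XXX_X_XXX
X___X_X__

X___X_X__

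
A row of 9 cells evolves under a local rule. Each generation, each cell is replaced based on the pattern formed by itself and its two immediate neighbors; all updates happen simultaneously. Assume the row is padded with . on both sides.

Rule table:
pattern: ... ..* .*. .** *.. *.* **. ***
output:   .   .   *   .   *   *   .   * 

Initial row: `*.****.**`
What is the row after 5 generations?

**.**.*..
..*..***.
..**..*.*
....*.***
....**.*.

....**.*.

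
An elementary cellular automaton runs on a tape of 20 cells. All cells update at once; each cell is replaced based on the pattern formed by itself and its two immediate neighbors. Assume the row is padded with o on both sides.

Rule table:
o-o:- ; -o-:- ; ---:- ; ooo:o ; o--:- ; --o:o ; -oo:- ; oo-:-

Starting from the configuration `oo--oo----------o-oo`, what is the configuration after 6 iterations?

iteration 1: o--o-----------o---o
iteration 2: --o-----------o---o-
iteration 3: -o-----------o---o--
iteration 4: ------------o---o--o
iteration 5: -----------o---o--o-
iteration 6: ----------o---o--o--

----------o---o--o--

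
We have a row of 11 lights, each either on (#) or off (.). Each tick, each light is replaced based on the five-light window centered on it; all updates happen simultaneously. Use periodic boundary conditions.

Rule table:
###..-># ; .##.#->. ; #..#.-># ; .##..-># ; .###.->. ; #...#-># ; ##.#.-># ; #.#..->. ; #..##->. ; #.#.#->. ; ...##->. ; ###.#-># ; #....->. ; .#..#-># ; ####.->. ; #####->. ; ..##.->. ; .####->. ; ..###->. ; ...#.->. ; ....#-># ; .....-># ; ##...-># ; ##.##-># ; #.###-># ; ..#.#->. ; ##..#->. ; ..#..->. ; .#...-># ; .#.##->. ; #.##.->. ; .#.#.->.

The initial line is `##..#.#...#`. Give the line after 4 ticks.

.#.##.#.#..

tick 1: .#.#...##..
tick 2: ....##..###
tick 3: #.#..#....#
tick 4: .#.##.#.#..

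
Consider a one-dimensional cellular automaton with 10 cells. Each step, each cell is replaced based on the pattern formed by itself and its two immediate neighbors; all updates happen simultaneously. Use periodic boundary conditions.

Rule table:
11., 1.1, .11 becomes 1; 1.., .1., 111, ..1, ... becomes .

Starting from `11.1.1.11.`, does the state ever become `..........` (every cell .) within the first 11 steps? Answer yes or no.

111.1.1111
..11.11...
..11111...
..1...1...
..........
all cells are . at step 5

yes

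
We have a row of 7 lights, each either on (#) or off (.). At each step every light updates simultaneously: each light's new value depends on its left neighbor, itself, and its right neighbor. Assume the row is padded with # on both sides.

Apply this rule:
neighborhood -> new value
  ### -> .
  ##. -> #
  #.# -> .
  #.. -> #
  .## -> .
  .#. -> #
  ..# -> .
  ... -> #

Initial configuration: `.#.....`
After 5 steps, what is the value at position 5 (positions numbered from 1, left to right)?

.#####.
.....#.
####.#.
...#.#.
##.#.#.
position 5 holds .

.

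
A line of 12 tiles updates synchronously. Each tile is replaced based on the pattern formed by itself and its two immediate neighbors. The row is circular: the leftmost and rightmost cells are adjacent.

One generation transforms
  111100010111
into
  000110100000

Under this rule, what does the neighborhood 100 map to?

1

At position 4 the neighborhood is 100; the next row has 1 there.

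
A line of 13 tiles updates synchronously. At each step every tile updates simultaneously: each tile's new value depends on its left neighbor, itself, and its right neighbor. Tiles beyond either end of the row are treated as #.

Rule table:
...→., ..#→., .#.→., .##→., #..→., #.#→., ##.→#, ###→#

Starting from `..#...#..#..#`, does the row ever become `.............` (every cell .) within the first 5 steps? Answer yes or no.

.............
all cells are . at step 1

yes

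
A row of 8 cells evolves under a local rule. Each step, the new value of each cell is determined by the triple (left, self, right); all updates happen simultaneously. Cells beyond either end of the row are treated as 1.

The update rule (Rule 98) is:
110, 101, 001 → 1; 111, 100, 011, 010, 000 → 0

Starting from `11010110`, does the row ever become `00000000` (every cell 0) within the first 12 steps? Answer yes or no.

no

step 1: 01101011
step 2: 10110100
step 3: 11011001
step 4: 01101010
step 5: 10110101
step 6: 11011010
step 7: 01101101
step 8: 10110110
step 9: 11011011
step 10: 01101100
step 11: 10110101  (repeats step 5; period 6)
step 12: 11011010
step 12 is 11011010, still not uniform 0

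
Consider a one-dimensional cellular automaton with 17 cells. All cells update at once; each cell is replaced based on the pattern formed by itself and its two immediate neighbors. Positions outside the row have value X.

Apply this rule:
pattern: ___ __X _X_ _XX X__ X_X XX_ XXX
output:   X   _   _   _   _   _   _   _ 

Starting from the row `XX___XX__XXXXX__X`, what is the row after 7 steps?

___X_____________
_X___XXXXXXXXXXX_
___X_____________  (repeats step 1; period 2)
step 7: ___X_____________

___X_____________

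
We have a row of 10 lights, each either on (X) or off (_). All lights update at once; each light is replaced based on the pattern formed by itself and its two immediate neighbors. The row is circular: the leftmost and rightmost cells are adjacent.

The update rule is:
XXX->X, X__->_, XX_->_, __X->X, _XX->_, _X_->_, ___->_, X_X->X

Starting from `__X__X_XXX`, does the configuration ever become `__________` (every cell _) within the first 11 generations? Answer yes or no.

no

_X__X_X_X_
X__X_X_X__
__X_X_X__X
_X_X_X__X_
X_X_X__X__
_X_X__X__X
X_X__X__X_
_X__X__X_X
X__X__X_X_
__X__X_X_X
_X__X_X_X_
generation 11 is _X__X_X_X_, still not uniform _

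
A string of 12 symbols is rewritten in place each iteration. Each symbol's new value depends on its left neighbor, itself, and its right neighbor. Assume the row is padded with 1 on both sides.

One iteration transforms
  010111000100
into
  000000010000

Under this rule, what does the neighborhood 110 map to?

At position 5 the neighborhood is 110; the next row has 0 there.

0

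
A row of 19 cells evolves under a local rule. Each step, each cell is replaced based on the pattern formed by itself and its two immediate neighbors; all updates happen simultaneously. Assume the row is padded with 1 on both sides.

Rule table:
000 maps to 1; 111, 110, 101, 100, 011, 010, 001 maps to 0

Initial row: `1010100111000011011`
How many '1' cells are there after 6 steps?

step 1: 0000000000011000000
step 2: 0111111111000011110
step 3: 0000000000011000000  (repeats step 1; period 2)
step 6: 0111111111000011110
count of 1: 13

13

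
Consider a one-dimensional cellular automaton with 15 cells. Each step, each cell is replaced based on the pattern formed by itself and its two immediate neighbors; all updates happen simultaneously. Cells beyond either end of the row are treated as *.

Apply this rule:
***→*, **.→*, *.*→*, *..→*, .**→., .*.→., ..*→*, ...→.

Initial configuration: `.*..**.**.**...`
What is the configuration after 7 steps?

*******.**.**.*

step 1: *.**.**.**.**.*
step 2: **.**.**.**.**.
step 3: ***.**.**.**.**
step 4: ****.**.**.**.*
step 5: *****.**.**.**.
step 6: ******.**.**.**
step 7: *******.**.**.*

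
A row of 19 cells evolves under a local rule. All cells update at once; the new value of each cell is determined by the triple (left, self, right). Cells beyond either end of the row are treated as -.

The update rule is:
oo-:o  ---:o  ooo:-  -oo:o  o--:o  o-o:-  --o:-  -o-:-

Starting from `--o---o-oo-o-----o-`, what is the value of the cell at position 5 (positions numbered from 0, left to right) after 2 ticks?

o

o--oo---oo--oooo--o
-o-oooo-ooo-o--oo--
position 5 holds o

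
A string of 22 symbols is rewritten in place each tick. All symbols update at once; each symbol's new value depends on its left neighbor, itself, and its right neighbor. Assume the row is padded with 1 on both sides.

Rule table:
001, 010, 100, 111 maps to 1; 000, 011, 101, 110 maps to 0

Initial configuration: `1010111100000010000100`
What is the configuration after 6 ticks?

1000101111101011100011

0010011010000111001111
1111100011001010110111
1111010100111010000011
1110010111010011000101
1101110010011100101100
1000101111101011100011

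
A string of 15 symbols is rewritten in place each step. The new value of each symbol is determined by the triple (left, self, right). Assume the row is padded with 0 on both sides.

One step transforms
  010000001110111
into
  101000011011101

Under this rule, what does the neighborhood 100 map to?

At position 2 the neighborhood is 100; the next row has 1 there.

1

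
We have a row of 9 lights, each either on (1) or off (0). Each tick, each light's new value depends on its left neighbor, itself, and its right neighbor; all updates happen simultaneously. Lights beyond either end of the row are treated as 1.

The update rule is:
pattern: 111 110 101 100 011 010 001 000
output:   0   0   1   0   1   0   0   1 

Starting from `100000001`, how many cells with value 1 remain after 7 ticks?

4

001111101
001000011
000011010
011010101
110101011
001010110
000101101
count of 1: 4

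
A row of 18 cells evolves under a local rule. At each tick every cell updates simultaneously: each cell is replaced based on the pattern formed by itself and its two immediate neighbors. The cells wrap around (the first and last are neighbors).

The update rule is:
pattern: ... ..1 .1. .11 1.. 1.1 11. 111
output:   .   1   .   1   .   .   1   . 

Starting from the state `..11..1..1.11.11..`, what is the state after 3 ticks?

.111.1..1..11.11..
11.1...1..111.11..
11....1..11.1.11.1

11....1..11.1.11.1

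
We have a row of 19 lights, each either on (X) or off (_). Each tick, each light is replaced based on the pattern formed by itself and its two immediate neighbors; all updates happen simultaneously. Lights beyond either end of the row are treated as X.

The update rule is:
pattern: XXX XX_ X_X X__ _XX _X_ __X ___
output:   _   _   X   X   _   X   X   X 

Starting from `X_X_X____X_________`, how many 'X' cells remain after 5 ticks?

18

_XXXXXXXXXXXXXXXXXX
X__________________
_XXXXXXXXXXXXXXXXXX  (repeats tick 1; period 2)
tick 5: _XXXXXXXXXXXXXXXXXX
count of X: 18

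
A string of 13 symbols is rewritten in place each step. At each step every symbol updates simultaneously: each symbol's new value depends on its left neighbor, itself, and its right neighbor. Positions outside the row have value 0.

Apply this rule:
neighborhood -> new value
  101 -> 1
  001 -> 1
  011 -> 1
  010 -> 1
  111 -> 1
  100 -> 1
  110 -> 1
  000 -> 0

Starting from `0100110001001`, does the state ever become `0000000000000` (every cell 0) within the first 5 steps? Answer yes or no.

no

1111111011111
1111111111111
1111111111111  (fixed point — unchanged through step 5)
step 5 is 1111111111111, still not uniform 0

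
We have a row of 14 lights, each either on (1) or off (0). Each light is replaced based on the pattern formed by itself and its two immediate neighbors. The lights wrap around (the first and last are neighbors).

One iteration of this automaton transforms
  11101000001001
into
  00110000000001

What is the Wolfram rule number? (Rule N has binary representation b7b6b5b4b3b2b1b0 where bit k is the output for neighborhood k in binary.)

104

position 0: 111 → 0  (bit 7 = 0)
position 2: 110 → 1  (bit 6 = 1)
position 3: 101 → 1  (bit 5 = 1)
position 5: 100 → 0  (bit 4 = 0)
position 13: 011 → 1  (bit 3 = 1)
position 4: 010 → 0  (bit 2 = 0)
position 9: 001 → 0  (bit 1 = 0)
position 6: 000 → 0  (bit 0 = 0)
bits b7..b0 = 01101000 = 104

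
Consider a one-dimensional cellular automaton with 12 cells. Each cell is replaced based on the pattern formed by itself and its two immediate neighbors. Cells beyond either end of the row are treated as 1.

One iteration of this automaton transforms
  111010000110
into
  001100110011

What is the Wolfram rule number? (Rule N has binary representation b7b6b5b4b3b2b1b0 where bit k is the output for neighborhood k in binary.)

97

position 0: 111 → 0  (bit 7 = 0)
position 2: 110 → 1  (bit 6 = 1)
position 3: 101 → 1  (bit 5 = 1)
position 5: 100 → 0  (bit 4 = 0)
position 9: 011 → 0  (bit 3 = 0)
position 4: 010 → 0  (bit 2 = 0)
position 8: 001 → 0  (bit 1 = 0)
position 6: 000 → 1  (bit 0 = 1)
bits b7..b0 = 01100001 = 97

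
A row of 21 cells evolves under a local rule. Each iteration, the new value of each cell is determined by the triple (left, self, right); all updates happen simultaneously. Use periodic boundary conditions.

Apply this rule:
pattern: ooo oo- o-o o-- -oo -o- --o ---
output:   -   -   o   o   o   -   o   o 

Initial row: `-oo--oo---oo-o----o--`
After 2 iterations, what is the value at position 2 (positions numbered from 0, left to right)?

iteration 1: oo-ooo-oooo-o-oooo-oo
iteration 2: --oo--oo---o-oo---oo-
position 2 holds o

o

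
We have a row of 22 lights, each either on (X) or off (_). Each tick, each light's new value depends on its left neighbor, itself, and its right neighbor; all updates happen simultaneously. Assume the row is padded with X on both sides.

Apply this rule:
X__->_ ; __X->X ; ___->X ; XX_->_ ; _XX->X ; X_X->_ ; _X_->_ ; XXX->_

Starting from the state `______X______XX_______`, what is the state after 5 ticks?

tick 1: _XXXXX__XXXXXX__XXXXXX
tick 2: _X_____XX______XX_____
tick 3: ___XXXXX__XXXXXX__XXXX
tick 4: _XXX_____XX______XX___
tick 5: _X___XXXXX__XXXXXX__XX

_X___XXXXX__XXXXXX__XX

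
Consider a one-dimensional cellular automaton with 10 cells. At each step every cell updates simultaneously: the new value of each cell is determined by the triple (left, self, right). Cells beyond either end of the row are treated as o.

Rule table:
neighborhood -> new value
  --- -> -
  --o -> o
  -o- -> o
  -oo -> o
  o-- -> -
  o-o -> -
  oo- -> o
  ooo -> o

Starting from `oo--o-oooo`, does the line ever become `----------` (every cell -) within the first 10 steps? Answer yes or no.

no

oo-oo-oooo
oo-oo-oooo  (fixed point — unchanged through step 10)
step 10 is oo-oo-oooo, still not uniform -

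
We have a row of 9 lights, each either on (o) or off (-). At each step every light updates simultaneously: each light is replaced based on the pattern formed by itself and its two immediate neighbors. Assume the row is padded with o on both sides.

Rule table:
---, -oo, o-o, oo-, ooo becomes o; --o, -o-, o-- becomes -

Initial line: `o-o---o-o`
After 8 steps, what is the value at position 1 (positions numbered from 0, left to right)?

o

oo--o--oo
oo-----oo
oo-ooo-oo
ooooooooo
ooooooooo  (fixed point — unchanged through step 8)
position 1 holds o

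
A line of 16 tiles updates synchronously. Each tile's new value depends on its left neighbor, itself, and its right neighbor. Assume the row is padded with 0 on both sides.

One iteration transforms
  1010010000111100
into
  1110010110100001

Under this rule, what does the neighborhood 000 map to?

1

At position 7 the neighborhood is 000; the next row has 1 there.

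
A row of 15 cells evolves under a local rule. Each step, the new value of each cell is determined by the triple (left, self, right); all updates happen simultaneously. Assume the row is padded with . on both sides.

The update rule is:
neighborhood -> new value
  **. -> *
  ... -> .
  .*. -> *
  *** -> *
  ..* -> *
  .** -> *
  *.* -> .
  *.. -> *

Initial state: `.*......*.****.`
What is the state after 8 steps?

***....**.*****
****..***.*****
*********.*****
*********.*****  (fixed point — unchanged through step 8)

*********.*****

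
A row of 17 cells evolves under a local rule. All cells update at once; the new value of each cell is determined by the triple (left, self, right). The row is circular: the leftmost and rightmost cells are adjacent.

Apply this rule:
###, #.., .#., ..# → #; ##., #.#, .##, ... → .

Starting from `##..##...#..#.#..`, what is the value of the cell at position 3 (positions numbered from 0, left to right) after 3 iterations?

#

iteration 1: ..##..#.#####.###
iteration 2: ##..###..###...#.
iteration 3: ..##.#.##.#.#.##.
position 3 holds #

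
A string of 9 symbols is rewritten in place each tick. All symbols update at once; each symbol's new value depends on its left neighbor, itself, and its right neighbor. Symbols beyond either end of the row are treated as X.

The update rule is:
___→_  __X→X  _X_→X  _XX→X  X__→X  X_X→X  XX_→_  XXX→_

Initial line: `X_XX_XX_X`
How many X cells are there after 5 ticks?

4

_XX_XX_XX
XX_XX_XX_
__XX_XX_X
XXX_XX_XX
___XX_XX_
count of X: 4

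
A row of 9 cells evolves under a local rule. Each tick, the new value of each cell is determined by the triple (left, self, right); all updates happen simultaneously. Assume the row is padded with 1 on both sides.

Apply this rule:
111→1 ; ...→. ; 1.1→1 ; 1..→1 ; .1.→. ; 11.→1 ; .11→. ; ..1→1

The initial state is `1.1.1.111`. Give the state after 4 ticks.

11111.1.1

11.1.1.11
111.1.1.1
1111.1.1.
11111.1.1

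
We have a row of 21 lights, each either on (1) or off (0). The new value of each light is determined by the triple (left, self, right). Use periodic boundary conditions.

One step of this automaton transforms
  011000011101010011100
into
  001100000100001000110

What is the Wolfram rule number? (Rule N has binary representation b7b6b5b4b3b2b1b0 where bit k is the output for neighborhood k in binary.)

position 8: 111 → 0  (bit 7 = 0)
position 2: 110 → 1  (bit 6 = 1)
position 10: 101 → 0  (bit 5 = 0)
position 3: 100 → 1  (bit 4 = 1)
position 1: 011 → 0  (bit 3 = 0)
position 11: 010 → 0  (bit 2 = 0)
position 0: 001 → 0  (bit 1 = 0)
position 4: 000 → 0  (bit 0 = 0)
bits b7..b0 = 01010000 = 80

80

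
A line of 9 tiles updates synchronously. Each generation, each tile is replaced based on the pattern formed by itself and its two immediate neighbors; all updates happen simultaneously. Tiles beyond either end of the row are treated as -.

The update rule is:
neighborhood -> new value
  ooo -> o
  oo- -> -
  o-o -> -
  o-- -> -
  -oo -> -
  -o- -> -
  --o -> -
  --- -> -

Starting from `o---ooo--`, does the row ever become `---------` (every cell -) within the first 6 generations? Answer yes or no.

yes

-----o---
---------
all cells are - at generation 2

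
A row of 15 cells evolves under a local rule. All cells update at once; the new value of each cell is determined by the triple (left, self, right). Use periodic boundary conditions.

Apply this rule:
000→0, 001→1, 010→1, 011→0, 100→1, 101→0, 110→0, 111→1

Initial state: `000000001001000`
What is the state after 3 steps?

step 1: 000000011111100
step 2: 000000101111010
step 3: 000001100110011

000001100110011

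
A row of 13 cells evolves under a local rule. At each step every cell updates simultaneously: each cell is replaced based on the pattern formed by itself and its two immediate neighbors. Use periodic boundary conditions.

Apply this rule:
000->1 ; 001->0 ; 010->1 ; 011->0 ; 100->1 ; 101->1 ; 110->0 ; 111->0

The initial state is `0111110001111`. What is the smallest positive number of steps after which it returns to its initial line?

26

1000001100000
1111100011110
0000011000001
1111000111101
0000110000010
1110001111011
0001100000100
1100011110111
0011000001000
1000111101111
0110000010000
0001111011111
1100000100000
0011110111110
1000001000001
0111101111100
0000010000011
1111011111000
0000100000110
1110111110001
0001000001100
1101111100011
0010000011000
1011111000111
0100000110000
0111110001111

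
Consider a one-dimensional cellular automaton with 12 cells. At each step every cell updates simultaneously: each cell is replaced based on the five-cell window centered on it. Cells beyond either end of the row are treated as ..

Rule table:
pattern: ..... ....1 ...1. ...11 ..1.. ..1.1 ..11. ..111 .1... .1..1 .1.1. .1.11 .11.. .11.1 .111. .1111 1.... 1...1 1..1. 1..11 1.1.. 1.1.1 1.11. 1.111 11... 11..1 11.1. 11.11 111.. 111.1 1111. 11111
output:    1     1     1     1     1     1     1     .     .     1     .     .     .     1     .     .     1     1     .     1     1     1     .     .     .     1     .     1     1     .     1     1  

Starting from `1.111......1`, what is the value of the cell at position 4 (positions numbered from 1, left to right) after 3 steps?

.

1...1.111111
1.111...1111
1...1.11..11
position 4 holds .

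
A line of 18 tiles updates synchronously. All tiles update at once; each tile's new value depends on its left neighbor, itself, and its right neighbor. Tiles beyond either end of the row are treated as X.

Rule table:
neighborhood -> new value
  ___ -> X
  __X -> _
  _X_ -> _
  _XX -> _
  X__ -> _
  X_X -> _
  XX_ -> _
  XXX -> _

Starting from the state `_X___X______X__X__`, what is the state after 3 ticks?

___X___XXXX_______
_X___X______XXXXX_
___X___XXXX_______

___X___XXXX_______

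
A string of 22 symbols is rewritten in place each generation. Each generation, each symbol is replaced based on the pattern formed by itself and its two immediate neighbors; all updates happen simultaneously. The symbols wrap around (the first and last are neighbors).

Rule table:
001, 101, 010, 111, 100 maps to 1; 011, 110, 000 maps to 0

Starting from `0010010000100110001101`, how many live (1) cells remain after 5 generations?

14

1111111001111001010011
1111110110110111111101
1111101001001011111010
0111011111111101110111
1010101111111010101010
count of 1: 14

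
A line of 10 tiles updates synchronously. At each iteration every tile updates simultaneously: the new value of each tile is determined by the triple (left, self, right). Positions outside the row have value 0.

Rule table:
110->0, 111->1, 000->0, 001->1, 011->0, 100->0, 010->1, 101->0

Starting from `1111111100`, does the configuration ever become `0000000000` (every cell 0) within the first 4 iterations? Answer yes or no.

no

0111111000
1011110000
1001100000
1010000000
iteration 4 is 1010000000, still not uniform 0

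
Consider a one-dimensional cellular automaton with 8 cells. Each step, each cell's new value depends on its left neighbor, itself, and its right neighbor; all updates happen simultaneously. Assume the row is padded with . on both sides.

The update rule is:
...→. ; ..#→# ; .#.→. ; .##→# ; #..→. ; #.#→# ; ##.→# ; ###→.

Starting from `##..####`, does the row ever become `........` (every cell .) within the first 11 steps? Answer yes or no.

no

##.##..#
#####.#.
#...##..
...###..
..##.#..
.####...
##..#...
##.#....
###.....
#.#.....
.#......
step 11 is .#......, still not uniform .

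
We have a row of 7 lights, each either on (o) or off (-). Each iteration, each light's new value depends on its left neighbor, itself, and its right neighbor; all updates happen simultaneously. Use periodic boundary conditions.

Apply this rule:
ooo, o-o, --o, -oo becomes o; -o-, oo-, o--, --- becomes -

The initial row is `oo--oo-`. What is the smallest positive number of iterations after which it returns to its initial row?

7

iteration 1: o--oo-o
iteration 2: --oo-oo
iteration 3: -oo-oo-
iteration 4: oo-oo--
iteration 5: o-oo--o
iteration 6: -oo--oo
iteration 7: oo--oo-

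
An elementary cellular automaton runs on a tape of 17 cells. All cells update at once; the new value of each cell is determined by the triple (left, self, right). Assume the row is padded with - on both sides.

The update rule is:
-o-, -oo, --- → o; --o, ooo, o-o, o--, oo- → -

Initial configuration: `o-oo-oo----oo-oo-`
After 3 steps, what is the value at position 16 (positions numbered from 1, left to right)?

o-o--o--oo-o--o--
o-o--o--o--o--o-o
o-o--o--o--o--o-o
position 16 holds -

-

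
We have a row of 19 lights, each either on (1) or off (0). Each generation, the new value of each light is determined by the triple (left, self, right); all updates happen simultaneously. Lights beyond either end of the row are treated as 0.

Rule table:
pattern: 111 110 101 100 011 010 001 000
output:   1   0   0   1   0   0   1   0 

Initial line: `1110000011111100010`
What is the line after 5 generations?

0101000101111010101
1000101000110000000
0101000101001000000
1000101000110100000
0101000101000010000

0101000101000010000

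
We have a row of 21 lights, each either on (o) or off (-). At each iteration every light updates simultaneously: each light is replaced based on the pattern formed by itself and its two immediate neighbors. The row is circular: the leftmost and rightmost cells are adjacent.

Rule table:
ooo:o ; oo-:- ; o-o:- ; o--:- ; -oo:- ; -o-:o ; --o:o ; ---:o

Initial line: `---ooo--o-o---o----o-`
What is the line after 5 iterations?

o-ooooo-oo-ooooooo---

ooo-o--oo-o-ooo-oooo-
-o--o-o---o--o---oo--
oo-oo-o-ooo-oo-oo---o
o-----o--o--------oo-
o-ooooo-oo-ooooooo---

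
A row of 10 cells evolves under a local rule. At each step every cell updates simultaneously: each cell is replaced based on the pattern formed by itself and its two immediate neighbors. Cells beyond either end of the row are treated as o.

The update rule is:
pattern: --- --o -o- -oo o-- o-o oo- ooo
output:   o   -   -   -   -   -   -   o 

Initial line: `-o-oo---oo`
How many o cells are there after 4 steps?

1

------o--o
-oooo-----
--oo--ooo-
-------o--
count of o: 1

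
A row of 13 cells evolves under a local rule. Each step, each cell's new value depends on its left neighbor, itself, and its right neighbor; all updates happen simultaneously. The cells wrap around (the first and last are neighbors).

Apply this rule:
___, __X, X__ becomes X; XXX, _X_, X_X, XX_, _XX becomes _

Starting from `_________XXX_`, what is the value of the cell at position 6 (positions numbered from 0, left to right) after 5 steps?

X

XXXXXXXXX___X
_________XXX_  (repeats step 0; period 2)
step 5: XXXXXXXXX___X
position 6 holds X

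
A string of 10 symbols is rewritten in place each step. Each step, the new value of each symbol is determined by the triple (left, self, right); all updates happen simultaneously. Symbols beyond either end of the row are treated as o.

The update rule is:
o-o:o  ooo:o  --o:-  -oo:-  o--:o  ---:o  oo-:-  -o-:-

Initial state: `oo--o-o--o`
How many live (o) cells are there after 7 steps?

5

step 1: o-o--o-o--
step 2: -o-o--o-o-
step 3: o-o-o--o-o
step 4: -o-o-o--o-
step 5: o-o-o-o--o
step 6: -o-o-o-o--
step 7: o-o-o-o-o-
count of o: 5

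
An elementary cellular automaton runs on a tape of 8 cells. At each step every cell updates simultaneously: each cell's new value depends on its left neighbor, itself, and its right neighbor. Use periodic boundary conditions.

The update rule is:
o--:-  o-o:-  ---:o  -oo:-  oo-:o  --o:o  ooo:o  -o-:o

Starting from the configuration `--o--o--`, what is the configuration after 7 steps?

ooo-oo-o
ooo--o--
-oo-oo-o
--o--o-o
-oo-oo-o  (repeats step 3; period 2)
step 7: -oo-oo-o

-oo-oo-o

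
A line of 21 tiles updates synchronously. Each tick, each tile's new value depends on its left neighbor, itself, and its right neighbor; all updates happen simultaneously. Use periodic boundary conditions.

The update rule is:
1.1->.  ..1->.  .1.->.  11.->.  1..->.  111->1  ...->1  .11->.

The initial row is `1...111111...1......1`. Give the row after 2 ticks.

1.....11.....1..11..1

tick 1: ..1..1111..1...1111..
tick 2: 1.....11.....1..11..1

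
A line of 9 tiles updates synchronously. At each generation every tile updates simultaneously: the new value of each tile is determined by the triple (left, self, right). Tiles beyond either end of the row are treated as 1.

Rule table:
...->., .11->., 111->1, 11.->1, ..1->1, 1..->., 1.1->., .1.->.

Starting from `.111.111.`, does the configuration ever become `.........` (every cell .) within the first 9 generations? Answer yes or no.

..11..11.
.1.1.1.1.
.........
all cells are . at generation 3

yes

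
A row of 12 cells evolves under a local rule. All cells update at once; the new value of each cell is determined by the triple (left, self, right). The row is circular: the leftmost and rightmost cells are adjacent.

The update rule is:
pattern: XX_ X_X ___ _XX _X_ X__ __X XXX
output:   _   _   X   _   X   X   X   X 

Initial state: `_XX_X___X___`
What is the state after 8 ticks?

tick 1: X___XXXXXXXX
tick 2: _XXX_XXXXXXX
tick 3: __X___XXXXX_
tick 4: XXXXXX_XXX_X
tick 5: XXXXX___X___
tick 6: _XXX_XXXXXXX  (repeats tick 2; period 4)
tick 8: XXXXXX_XXX_X

XXXXXX_XXX_X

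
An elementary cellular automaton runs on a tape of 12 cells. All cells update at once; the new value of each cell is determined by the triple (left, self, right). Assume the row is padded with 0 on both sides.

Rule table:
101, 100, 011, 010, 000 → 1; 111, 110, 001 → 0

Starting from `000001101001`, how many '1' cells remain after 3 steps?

111101011101
100011110011
111010001010
count of 1: 6

6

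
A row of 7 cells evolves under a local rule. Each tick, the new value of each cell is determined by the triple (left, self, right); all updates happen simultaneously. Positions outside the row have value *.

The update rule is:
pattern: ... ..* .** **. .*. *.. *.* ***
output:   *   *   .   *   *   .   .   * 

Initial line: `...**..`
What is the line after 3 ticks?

.**.*.*

.**.*.*
..*.*..
.**.*.*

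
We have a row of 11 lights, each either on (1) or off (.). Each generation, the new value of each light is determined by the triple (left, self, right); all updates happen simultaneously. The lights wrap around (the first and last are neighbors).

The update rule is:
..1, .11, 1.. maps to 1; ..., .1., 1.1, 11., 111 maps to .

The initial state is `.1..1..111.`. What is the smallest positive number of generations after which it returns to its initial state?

1.11.111..1
..1..1..111
11.11.111..
1..1..1..11
.11.11.111.
11..1..1..1
..11.11.111
111..1..1..
1..11.11.11
.111..1..1.
11..11.11.1
..111..1..1
111..11.11.
1..111..1..
.111..11.11
.1..111..1.
1.111..11.1
..1..111..1
11.111..11.
1..1..111..
.11.111..11
.1..1..111.

22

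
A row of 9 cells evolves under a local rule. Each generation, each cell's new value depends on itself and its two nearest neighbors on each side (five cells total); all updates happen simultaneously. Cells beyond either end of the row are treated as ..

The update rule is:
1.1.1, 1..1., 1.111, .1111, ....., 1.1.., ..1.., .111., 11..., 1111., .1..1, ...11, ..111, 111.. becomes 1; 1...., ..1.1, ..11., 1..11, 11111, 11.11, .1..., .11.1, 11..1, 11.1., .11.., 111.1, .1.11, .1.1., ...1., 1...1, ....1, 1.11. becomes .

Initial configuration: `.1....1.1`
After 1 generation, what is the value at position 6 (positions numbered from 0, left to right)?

.

.1......1
position 6 holds .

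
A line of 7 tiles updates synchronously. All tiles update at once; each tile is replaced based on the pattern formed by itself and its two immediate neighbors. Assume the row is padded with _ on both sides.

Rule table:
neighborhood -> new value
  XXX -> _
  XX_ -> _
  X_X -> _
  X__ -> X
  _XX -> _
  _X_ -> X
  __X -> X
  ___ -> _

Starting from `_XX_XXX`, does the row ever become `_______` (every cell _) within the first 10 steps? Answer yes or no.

no

X______
XX_____
__X____
_XXX___
X___X__
XX_XXX_
______X
_____XX
____X__
___XXX_
step 10 is ___XXX_, still not uniform _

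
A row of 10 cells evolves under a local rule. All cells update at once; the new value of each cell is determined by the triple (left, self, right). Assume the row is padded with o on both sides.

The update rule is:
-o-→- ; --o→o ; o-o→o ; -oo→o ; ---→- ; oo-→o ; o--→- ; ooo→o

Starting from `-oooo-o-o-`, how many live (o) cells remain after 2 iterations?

9

iteration 1: oooooo-o-o
iteration 2: ooooooo-oo
count of o: 9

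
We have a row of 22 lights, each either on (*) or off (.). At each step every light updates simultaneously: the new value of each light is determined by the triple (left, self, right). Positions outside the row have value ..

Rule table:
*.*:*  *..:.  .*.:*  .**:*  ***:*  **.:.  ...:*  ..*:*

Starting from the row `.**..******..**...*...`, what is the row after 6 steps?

step 1: **..******..**..***.**
step 2: *..******..**..***.**.
step 3: *.******..**..***.**..
step 4: *******..**..***.**..*
step 5: ******..**..***.**..**
step 6: *****..**..***.**..**.

*****..**..***.**..**.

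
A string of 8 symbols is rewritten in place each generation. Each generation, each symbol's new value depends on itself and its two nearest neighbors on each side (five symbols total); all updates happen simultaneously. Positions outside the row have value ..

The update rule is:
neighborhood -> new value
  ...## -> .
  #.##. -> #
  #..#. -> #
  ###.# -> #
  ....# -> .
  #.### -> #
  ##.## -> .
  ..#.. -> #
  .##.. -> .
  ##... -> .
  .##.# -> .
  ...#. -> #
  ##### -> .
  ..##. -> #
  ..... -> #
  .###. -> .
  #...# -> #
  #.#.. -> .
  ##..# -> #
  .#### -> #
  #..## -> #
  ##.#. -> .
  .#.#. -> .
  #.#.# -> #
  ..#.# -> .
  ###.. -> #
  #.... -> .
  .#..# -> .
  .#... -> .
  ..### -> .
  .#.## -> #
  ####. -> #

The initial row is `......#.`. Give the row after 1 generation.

####.##.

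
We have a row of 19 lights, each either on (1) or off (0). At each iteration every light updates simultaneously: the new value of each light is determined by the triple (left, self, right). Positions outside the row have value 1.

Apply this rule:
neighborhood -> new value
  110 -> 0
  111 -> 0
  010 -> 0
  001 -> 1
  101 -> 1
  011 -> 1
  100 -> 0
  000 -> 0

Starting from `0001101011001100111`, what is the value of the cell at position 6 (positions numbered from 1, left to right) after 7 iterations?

0011010110011001100
0110101100110011001
1101011001100110011
0010110011001100110
0101100110011001101
1011001100110011011
0110011001100110110
position 6 holds 1

1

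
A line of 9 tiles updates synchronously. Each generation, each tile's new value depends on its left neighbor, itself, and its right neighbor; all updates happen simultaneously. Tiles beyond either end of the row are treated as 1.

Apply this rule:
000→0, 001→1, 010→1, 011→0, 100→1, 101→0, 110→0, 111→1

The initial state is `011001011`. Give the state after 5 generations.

000111001
101010110
001010000
111011001
110000110

110000110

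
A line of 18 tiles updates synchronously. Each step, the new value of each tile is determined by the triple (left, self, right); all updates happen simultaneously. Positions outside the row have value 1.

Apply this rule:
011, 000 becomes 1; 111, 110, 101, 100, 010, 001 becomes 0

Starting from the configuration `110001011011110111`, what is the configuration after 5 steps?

000100010010000100
010001000000110000
000100011110100110
010001010000000100
000100000111110000

000100000111110000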